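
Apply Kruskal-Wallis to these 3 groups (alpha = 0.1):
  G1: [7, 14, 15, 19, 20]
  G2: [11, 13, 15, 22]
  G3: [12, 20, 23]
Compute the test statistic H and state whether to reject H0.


Step 1: Combine all N = 12 observations and assign midranks.
sorted (value, group, rank): (7,G1,1), (11,G2,2), (12,G3,3), (13,G2,4), (14,G1,5), (15,G1,6.5), (15,G2,6.5), (19,G1,8), (20,G1,9.5), (20,G3,9.5), (22,G2,11), (23,G3,12)
Step 2: Sum ranks within each group.
R_1 = 30 (n_1 = 5)
R_2 = 23.5 (n_2 = 4)
R_3 = 24.5 (n_3 = 3)
Step 3: H = 12/(N(N+1)) * sum(R_i^2/n_i) - 3(N+1)
     = 12/(12*13) * (30^2/5 + 23.5^2/4 + 24.5^2/3) - 3*13
     = 0.076923 * 518.146 - 39
     = 0.857372.
Step 4: Ties present; correction factor C = 1 - 12/(12^3 - 12) = 0.993007. Corrected H = 0.857372 / 0.993007 = 0.863410.
Step 5: Under H0, H ~ chi^2(2); p-value = 0.649401.
Step 6: alpha = 0.1. fail to reject H0.

H = 0.8634, df = 2, p = 0.649401, fail to reject H0.


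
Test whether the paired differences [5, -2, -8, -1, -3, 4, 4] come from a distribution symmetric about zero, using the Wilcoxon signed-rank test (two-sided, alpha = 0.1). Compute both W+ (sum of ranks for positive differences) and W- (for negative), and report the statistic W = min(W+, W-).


Step 1: Drop any zero differences (none here) and take |d_i|.
|d| = [5, 2, 8, 1, 3, 4, 4]
Step 2: Midrank |d_i| (ties get averaged ranks).
ranks: |5|->6, |2|->2, |8|->7, |1|->1, |3|->3, |4|->4.5, |4|->4.5
Step 3: Attach original signs; sum ranks with positive sign and with negative sign.
W+ = 6 + 4.5 + 4.5 = 15
W- = 2 + 7 + 1 + 3 = 13
(Check: W+ + W- = 28 should equal n(n+1)/2 = 28.)
Step 4: Test statistic W = min(W+, W-) = 13.
Step 5: Ties in |d|, so use the tie-corrected normal approximation.
        E[W] = n(n+1)/4 = 7*8/4 = 14.
        Tie groups: |d|=4 (t=2); sum(t^3 - t) = 6.
        Var[W] = n(n+1)(2n+1)/24 - sum(t^3-t)/48 = 840/24 - 6/48 = 34.875.
        z = (W - E[W]) / sqrt(Var[W]) = (13 - 14) / 5.9055 = -0.1693.
        Two-sided p = 2*Phi(z) = 0.865534.
Step 6: alpha = 0.1. fail to reject H0.

W+ = 15, W- = 13, W = min = 13, p = 0.865534, fail to reject H0.


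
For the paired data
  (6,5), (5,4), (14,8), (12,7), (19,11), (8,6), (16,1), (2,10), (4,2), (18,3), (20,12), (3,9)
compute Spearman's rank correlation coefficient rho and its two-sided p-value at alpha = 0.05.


Step 1: Rank x and y separately (midranks; no ties here).
rank(x): 6->5, 5->4, 14->8, 12->7, 19->11, 8->6, 16->9, 2->1, 4->3, 18->10, 20->12, 3->2
rank(y): 5->5, 4->4, 8->8, 7->7, 11->11, 6->6, 1->1, 10->10, 2->2, 3->3, 12->12, 9->9
Step 2: d_i = R_x(i) - R_y(i); compute d_i^2.
  (5-5)^2=0, (4-4)^2=0, (8-8)^2=0, (7-7)^2=0, (11-11)^2=0, (6-6)^2=0, (9-1)^2=64, (1-10)^2=81, (3-2)^2=1, (10-3)^2=49, (12-12)^2=0, (2-9)^2=49
sum(d^2) = 244.
Step 3: rho = 1 - 6*244 / (12*(12^2 - 1)) = 1 - 1464/1716 = 0.146853.
Step 4: Under H0, t = rho * sqrt((n-2)/(1-rho^2)) = 0.4695 ~ t(10).
Step 5: Two-sided p-value from the t-distribution with 10 df = 0.648796.
Step 6: alpha = 0.05. fail to reject H0.

rho = 0.1469, p = 0.648796, fail to reject H0 at alpha = 0.05.


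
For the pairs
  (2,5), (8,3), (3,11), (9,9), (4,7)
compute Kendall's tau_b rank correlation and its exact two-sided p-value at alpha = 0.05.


Step 1: Enumerate the 10 unordered pairs (i,j) with i<j and classify each by sign(x_j-x_i) * sign(y_j-y_i).
  (1,2):dx=+6,dy=-2->D; (1,3):dx=+1,dy=+6->C; (1,4):dx=+7,dy=+4->C; (1,5):dx=+2,dy=+2->C
  (2,3):dx=-5,dy=+8->D; (2,4):dx=+1,dy=+6->C; (2,5):dx=-4,dy=+4->D; (3,4):dx=+6,dy=-2->D
  (3,5):dx=+1,dy=-4->D; (4,5):dx=-5,dy=-2->C
Step 2: C = 5, D = 5, total pairs = 10.
Step 3: tau = (C - D)/(n(n-1)/2) = (5 - 5)/10 = 0.000000.
Step 4: Exact two-sided p-value (enumerate n! = 120 permutations of y under H0): p = 1.000000.
Step 5: alpha = 0.05. fail to reject H0.

tau_b = 0.0000 (C=5, D=5), p = 1.000000, fail to reject H0.


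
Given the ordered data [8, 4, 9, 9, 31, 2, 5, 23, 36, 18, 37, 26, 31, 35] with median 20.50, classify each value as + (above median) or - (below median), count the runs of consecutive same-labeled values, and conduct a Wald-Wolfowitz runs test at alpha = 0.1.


Step 1: Compute median = 20.50; label A = above, B = below.
Labels in order: BBBBABBAABAAAA  (n_A = 7, n_B = 7)
Step 2: Count runs R = 6.
Step 3: Under H0 (random ordering), E[R] = 2*n_A*n_B/(n_A+n_B) + 1 = 2*7*7/14 + 1 = 8.0000.
        Var[R] = 2*n_A*n_B*(2*n_A*n_B - n_A - n_B) / ((n_A+n_B)^2 * (n_A+n_B-1)) = 8232/2548 = 3.2308.
        SD[R] = 1.7974.
Step 4: Continuity-corrected z = (R + 0.5 - E[R]) / SD[R] = (6 + 0.5 - 8.0000) / 1.7974 = -0.8345.
Step 5: Two-sided p-value via normal approximation = 2*(1 - Phi(|z|)) = 0.403986.
Step 6: alpha = 0.1. fail to reject H0.

R = 6, z = -0.8345, p = 0.403986, fail to reject H0.


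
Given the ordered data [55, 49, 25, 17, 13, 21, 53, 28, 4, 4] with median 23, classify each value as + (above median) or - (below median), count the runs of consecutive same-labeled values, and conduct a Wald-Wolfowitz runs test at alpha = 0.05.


Step 1: Compute median = 23; label A = above, B = below.
Labels in order: AAABBBAABB  (n_A = 5, n_B = 5)
Step 2: Count runs R = 4.
Step 3: Under H0 (random ordering), E[R] = 2*n_A*n_B/(n_A+n_B) + 1 = 2*5*5/10 + 1 = 6.0000.
        Var[R] = 2*n_A*n_B*(2*n_A*n_B - n_A - n_B) / ((n_A+n_B)^2 * (n_A+n_B-1)) = 2000/900 = 2.2222.
        SD[R] = 1.4907.
Step 4: Continuity-corrected z = (R + 0.5 - E[R]) / SD[R] = (4 + 0.5 - 6.0000) / 1.4907 = -1.0062.
Step 5: Two-sided p-value via normal approximation = 2*(1 - Phi(|z|)) = 0.314305.
Step 6: alpha = 0.05. fail to reject H0.

R = 4, z = -1.0062, p = 0.314305, fail to reject H0.


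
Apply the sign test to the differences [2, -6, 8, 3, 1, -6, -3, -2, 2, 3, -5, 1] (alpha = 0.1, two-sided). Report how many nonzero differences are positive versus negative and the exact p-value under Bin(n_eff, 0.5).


Step 1: Discard zero differences. Original n = 12; n_eff = number of nonzero differences = 12.
Nonzero differences (with sign): +2, -6, +8, +3, +1, -6, -3, -2, +2, +3, -5, +1
Step 2: Count signs: positive = 7, negative = 5.
Step 3: Under H0: P(positive) = 0.5, so the number of positives S ~ Bin(12, 0.5).
Step 4: Two-sided exact p-value = sum of Bin(12,0.5) probabilities at or below the observed probability = 0.774414.
Step 5: alpha = 0.1. fail to reject H0.

n_eff = 12, pos = 7, neg = 5, p = 0.774414, fail to reject H0.


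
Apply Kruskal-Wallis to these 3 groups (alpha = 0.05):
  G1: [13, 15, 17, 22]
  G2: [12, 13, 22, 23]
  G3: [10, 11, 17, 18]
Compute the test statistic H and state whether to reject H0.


Step 1: Combine all N = 12 observations and assign midranks.
sorted (value, group, rank): (10,G3,1), (11,G3,2), (12,G2,3), (13,G1,4.5), (13,G2,4.5), (15,G1,6), (17,G1,7.5), (17,G3,7.5), (18,G3,9), (22,G1,10.5), (22,G2,10.5), (23,G2,12)
Step 2: Sum ranks within each group.
R_1 = 28.5 (n_1 = 4)
R_2 = 30 (n_2 = 4)
R_3 = 19.5 (n_3 = 4)
Step 3: H = 12/(N(N+1)) * sum(R_i^2/n_i) - 3(N+1)
     = 12/(12*13) * (28.5^2/4 + 30^2/4 + 19.5^2/4) - 3*13
     = 0.076923 * 523.125 - 39
     = 1.240385.
Step 4: Ties present; correction factor C = 1 - 18/(12^3 - 12) = 0.989510. Corrected H = 1.240385 / 0.989510 = 1.253534.
Step 5: Under H0, H ~ chi^2(2); p-value = 0.534317.
Step 6: alpha = 0.05. fail to reject H0.

H = 1.2535, df = 2, p = 0.534317, fail to reject H0.


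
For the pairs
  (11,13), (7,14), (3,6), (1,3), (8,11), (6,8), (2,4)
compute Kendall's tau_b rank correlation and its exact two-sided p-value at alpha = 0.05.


Step 1: Enumerate the 21 unordered pairs (i,j) with i<j and classify each by sign(x_j-x_i) * sign(y_j-y_i).
  (1,2):dx=-4,dy=+1->D; (1,3):dx=-8,dy=-7->C; (1,4):dx=-10,dy=-10->C; (1,5):dx=-3,dy=-2->C
  (1,6):dx=-5,dy=-5->C; (1,7):dx=-9,dy=-9->C; (2,3):dx=-4,dy=-8->C; (2,4):dx=-6,dy=-11->C
  (2,5):dx=+1,dy=-3->D; (2,6):dx=-1,dy=-6->C; (2,7):dx=-5,dy=-10->C; (3,4):dx=-2,dy=-3->C
  (3,5):dx=+5,dy=+5->C; (3,6):dx=+3,dy=+2->C; (3,7):dx=-1,dy=-2->C; (4,5):dx=+7,dy=+8->C
  (4,6):dx=+5,dy=+5->C; (4,7):dx=+1,dy=+1->C; (5,6):dx=-2,dy=-3->C; (5,7):dx=-6,dy=-7->C
  (6,7):dx=-4,dy=-4->C
Step 2: C = 19, D = 2, total pairs = 21.
Step 3: tau = (C - D)/(n(n-1)/2) = (19 - 2)/21 = 0.809524.
Step 4: Exact two-sided p-value (enumerate n! = 5040 permutations of y under H0): p = 0.010714.
Step 5: alpha = 0.05. reject H0.

tau_b = 0.8095 (C=19, D=2), p = 0.010714, reject H0.


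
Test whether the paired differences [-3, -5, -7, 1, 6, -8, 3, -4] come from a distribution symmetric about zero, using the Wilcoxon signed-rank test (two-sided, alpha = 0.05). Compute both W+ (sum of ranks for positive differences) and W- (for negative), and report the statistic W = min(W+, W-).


Step 1: Drop any zero differences (none here) and take |d_i|.
|d| = [3, 5, 7, 1, 6, 8, 3, 4]
Step 2: Midrank |d_i| (ties get averaged ranks).
ranks: |3|->2.5, |5|->5, |7|->7, |1|->1, |6|->6, |8|->8, |3|->2.5, |4|->4
Step 3: Attach original signs; sum ranks with positive sign and with negative sign.
W+ = 1 + 6 + 2.5 = 9.5
W- = 2.5 + 5 + 7 + 8 + 4 = 26.5
(Check: W+ + W- = 36 should equal n(n+1)/2 = 36.)
Step 4: Test statistic W = min(W+, W-) = 9.5.
Step 5: Ties in |d|, so use the tie-corrected normal approximation.
        E[W] = n(n+1)/4 = 8*9/4 = 18.
        Tie groups: |d|=3 (t=2); sum(t^3 - t) = 6.
        Var[W] = n(n+1)(2n+1)/24 - sum(t^3-t)/48 = 1224/24 - 6/48 = 50.875.
        z = (W - E[W]) / sqrt(Var[W]) = (9.5 - 18) / 7.1327 = -1.1917.
        Two-sided p = 2*Phi(z) = 0.233379.
Step 6: alpha = 0.05. fail to reject H0.

W+ = 9.5, W- = 26.5, W = min = 9.5, p = 0.233379, fail to reject H0.


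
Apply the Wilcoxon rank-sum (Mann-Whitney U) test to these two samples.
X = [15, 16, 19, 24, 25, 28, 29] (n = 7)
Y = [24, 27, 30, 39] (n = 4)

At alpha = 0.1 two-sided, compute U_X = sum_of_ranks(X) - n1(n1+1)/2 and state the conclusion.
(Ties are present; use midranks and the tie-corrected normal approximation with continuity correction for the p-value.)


Step 1: Combine and sort all 11 observations; assign midranks.
sorted (value, group): (15,X), (16,X), (19,X), (24,X), (24,Y), (25,X), (27,Y), (28,X), (29,X), (30,Y), (39,Y)
ranks: 15->1, 16->2, 19->3, 24->4.5, 24->4.5, 25->6, 27->7, 28->8, 29->9, 30->10, 39->11
Step 2: Rank sum for X: R1 = 1 + 2 + 3 + 4.5 + 6 + 8 + 9 = 33.5.
Step 3: U_X = R1 - n1(n1+1)/2 = 33.5 - 7*8/2 = 33.5 - 28 = 5.5.
       U_Y = n1*n2 - U_X = 28 - 5.5 = 22.5.
Step 4: Ties are present, so use the tie-corrected normal approximation (with continuity correction) for the p-value.
Step 5: p-value = 0.129695; compare to alpha = 0.1. fail to reject H0.

U_X = 5.5, p = 0.129695, fail to reject H0 at alpha = 0.1.


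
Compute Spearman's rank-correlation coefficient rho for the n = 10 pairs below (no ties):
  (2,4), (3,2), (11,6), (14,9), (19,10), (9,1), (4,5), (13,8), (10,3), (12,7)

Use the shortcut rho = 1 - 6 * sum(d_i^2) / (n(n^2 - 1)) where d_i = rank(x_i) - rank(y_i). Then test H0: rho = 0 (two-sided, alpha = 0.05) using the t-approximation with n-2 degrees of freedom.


Step 1: Rank x and y separately (midranks; no ties here).
rank(x): 2->1, 3->2, 11->6, 14->9, 19->10, 9->4, 4->3, 13->8, 10->5, 12->7
rank(y): 4->4, 2->2, 6->6, 9->9, 10->10, 1->1, 5->5, 8->8, 3->3, 7->7
Step 2: d_i = R_x(i) - R_y(i); compute d_i^2.
  (1-4)^2=9, (2-2)^2=0, (6-6)^2=0, (9-9)^2=0, (10-10)^2=0, (4-1)^2=9, (3-5)^2=4, (8-8)^2=0, (5-3)^2=4, (7-7)^2=0
sum(d^2) = 26.
Step 3: rho = 1 - 6*26 / (10*(10^2 - 1)) = 1 - 156/990 = 0.842424.
Step 4: Under H0, t = rho * sqrt((n-2)/(1-rho^2)) = 4.4222 ~ t(8).
Step 5: Two-sided p-value from the t-distribution with 8 df = 0.002220.
Step 6: alpha = 0.05. reject H0.

rho = 0.8424, p = 0.002220, reject H0 at alpha = 0.05.


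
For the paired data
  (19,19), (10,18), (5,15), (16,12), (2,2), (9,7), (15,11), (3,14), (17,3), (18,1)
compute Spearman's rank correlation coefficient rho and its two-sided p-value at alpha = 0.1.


Step 1: Rank x and y separately (midranks; no ties here).
rank(x): 19->10, 10->5, 5->3, 16->7, 2->1, 9->4, 15->6, 3->2, 17->8, 18->9
rank(y): 19->10, 18->9, 15->8, 12->6, 2->2, 7->4, 11->5, 14->7, 3->3, 1->1
Step 2: d_i = R_x(i) - R_y(i); compute d_i^2.
  (10-10)^2=0, (5-9)^2=16, (3-8)^2=25, (7-6)^2=1, (1-2)^2=1, (4-4)^2=0, (6-5)^2=1, (2-7)^2=25, (8-3)^2=25, (9-1)^2=64
sum(d^2) = 158.
Step 3: rho = 1 - 6*158 / (10*(10^2 - 1)) = 1 - 948/990 = 0.042424.
Step 4: Under H0, t = rho * sqrt((n-2)/(1-rho^2)) = 0.1201 ~ t(8).
Step 5: Two-sided p-value from the t-distribution with 8 df = 0.907364.
Step 6: alpha = 0.1. fail to reject H0.

rho = 0.0424, p = 0.907364, fail to reject H0 at alpha = 0.1.


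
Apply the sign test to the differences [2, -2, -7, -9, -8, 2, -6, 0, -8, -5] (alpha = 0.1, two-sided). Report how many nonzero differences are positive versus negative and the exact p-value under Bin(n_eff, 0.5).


Step 1: Discard zero differences. Original n = 10; n_eff = number of nonzero differences = 9.
Nonzero differences (with sign): +2, -2, -7, -9, -8, +2, -6, -8, -5
Step 2: Count signs: positive = 2, negative = 7.
Step 3: Under H0: P(positive) = 0.5, so the number of positives S ~ Bin(9, 0.5).
Step 4: Two-sided exact p-value = sum of Bin(9,0.5) probabilities at or below the observed probability = 0.179688.
Step 5: alpha = 0.1. fail to reject H0.

n_eff = 9, pos = 2, neg = 7, p = 0.179688, fail to reject H0.


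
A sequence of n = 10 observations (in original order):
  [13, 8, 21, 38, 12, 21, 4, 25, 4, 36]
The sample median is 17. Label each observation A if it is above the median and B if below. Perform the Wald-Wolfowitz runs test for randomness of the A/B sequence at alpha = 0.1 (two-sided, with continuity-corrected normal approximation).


Step 1: Compute median = 17; label A = above, B = below.
Labels in order: BBAABABABA  (n_A = 5, n_B = 5)
Step 2: Count runs R = 8.
Step 3: Under H0 (random ordering), E[R] = 2*n_A*n_B/(n_A+n_B) + 1 = 2*5*5/10 + 1 = 6.0000.
        Var[R] = 2*n_A*n_B*(2*n_A*n_B - n_A - n_B) / ((n_A+n_B)^2 * (n_A+n_B-1)) = 2000/900 = 2.2222.
        SD[R] = 1.4907.
Step 4: Continuity-corrected z = (R - 0.5 - E[R]) / SD[R] = (8 - 0.5 - 6.0000) / 1.4907 = 1.0062.
Step 5: Two-sided p-value via normal approximation = 2*(1 - Phi(|z|)) = 0.314305.
Step 6: alpha = 0.1. fail to reject H0.

R = 8, z = 1.0062, p = 0.314305, fail to reject H0.


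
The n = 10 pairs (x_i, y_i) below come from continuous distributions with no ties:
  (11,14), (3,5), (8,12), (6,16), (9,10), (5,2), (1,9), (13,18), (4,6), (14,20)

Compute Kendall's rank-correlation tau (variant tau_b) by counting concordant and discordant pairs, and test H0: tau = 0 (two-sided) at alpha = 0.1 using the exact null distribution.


Step 1: Enumerate the 45 unordered pairs (i,j) with i<j and classify each by sign(x_j-x_i) * sign(y_j-y_i).
  (1,2):dx=-8,dy=-9->C; (1,3):dx=-3,dy=-2->C; (1,4):dx=-5,dy=+2->D; (1,5):dx=-2,dy=-4->C
  (1,6):dx=-6,dy=-12->C; (1,7):dx=-10,dy=-5->C; (1,8):dx=+2,dy=+4->C; (1,9):dx=-7,dy=-8->C
  (1,10):dx=+3,dy=+6->C; (2,3):dx=+5,dy=+7->C; (2,4):dx=+3,dy=+11->C; (2,5):dx=+6,dy=+5->C
  (2,6):dx=+2,dy=-3->D; (2,7):dx=-2,dy=+4->D; (2,8):dx=+10,dy=+13->C; (2,9):dx=+1,dy=+1->C
  (2,10):dx=+11,dy=+15->C; (3,4):dx=-2,dy=+4->D; (3,5):dx=+1,dy=-2->D; (3,6):dx=-3,dy=-10->C
  (3,7):dx=-7,dy=-3->C; (3,8):dx=+5,dy=+6->C; (3,9):dx=-4,dy=-6->C; (3,10):dx=+6,dy=+8->C
  (4,5):dx=+3,dy=-6->D; (4,6):dx=-1,dy=-14->C; (4,7):dx=-5,dy=-7->C; (4,8):dx=+7,dy=+2->C
  (4,9):dx=-2,dy=-10->C; (4,10):dx=+8,dy=+4->C; (5,6):dx=-4,dy=-8->C; (5,7):dx=-8,dy=-1->C
  (5,8):dx=+4,dy=+8->C; (5,9):dx=-5,dy=-4->C; (5,10):dx=+5,dy=+10->C; (6,7):dx=-4,dy=+7->D
  (6,8):dx=+8,dy=+16->C; (6,9):dx=-1,dy=+4->D; (6,10):dx=+9,dy=+18->C; (7,8):dx=+12,dy=+9->C
  (7,9):dx=+3,dy=-3->D; (7,10):dx=+13,dy=+11->C; (8,9):dx=-9,dy=-12->C; (8,10):dx=+1,dy=+2->C
  (9,10):dx=+10,dy=+14->C
Step 2: C = 36, D = 9, total pairs = 45.
Step 3: tau = (C - D)/(n(n-1)/2) = (36 - 9)/45 = 0.600000.
Step 4: Exact two-sided p-value (enumerate n! = 3628800 permutations of y under H0): p = 0.016666.
Step 5: alpha = 0.1. reject H0.

tau_b = 0.6000 (C=36, D=9), p = 0.016666, reject H0.


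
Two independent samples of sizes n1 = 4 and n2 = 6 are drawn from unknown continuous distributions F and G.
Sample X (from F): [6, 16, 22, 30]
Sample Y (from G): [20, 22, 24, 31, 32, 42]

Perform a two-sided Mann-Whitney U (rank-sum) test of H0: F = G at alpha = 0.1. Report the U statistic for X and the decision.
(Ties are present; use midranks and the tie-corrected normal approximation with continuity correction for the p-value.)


Step 1: Combine and sort all 10 observations; assign midranks.
sorted (value, group): (6,X), (16,X), (20,Y), (22,X), (22,Y), (24,Y), (30,X), (31,Y), (32,Y), (42,Y)
ranks: 6->1, 16->2, 20->3, 22->4.5, 22->4.5, 24->6, 30->7, 31->8, 32->9, 42->10
Step 2: Rank sum for X: R1 = 1 + 2 + 4.5 + 7 = 14.5.
Step 3: U_X = R1 - n1(n1+1)/2 = 14.5 - 4*5/2 = 14.5 - 10 = 4.5.
       U_Y = n1*n2 - U_X = 24 - 4.5 = 19.5.
Step 4: Ties are present, so use the tie-corrected normal approximation (with continuity correction) for the p-value.
Step 5: p-value = 0.134407; compare to alpha = 0.1. fail to reject H0.

U_X = 4.5, p = 0.134407, fail to reject H0 at alpha = 0.1.


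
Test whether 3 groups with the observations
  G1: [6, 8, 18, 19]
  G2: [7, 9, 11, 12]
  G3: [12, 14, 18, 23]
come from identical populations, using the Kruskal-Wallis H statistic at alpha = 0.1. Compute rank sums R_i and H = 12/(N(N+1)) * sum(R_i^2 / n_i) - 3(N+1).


Step 1: Combine all N = 12 observations and assign midranks.
sorted (value, group, rank): (6,G1,1), (7,G2,2), (8,G1,3), (9,G2,4), (11,G2,5), (12,G2,6.5), (12,G3,6.5), (14,G3,8), (18,G1,9.5), (18,G3,9.5), (19,G1,11), (23,G3,12)
Step 2: Sum ranks within each group.
R_1 = 24.5 (n_1 = 4)
R_2 = 17.5 (n_2 = 4)
R_3 = 36 (n_3 = 4)
Step 3: H = 12/(N(N+1)) * sum(R_i^2/n_i) - 3(N+1)
     = 12/(12*13) * (24.5^2/4 + 17.5^2/4 + 36^2/4) - 3*13
     = 0.076923 * 550.625 - 39
     = 3.355769.
Step 4: Ties present; correction factor C = 1 - 12/(12^3 - 12) = 0.993007. Corrected H = 3.355769 / 0.993007 = 3.379401.
Step 5: Under H0, H ~ chi^2(2); p-value = 0.184575.
Step 6: alpha = 0.1. fail to reject H0.

H = 3.3794, df = 2, p = 0.184575, fail to reject H0.


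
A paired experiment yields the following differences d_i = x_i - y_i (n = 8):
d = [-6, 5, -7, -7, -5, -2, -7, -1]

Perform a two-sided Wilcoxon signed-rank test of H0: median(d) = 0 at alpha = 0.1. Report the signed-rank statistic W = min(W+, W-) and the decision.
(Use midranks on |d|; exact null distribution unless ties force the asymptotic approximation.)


Step 1: Drop any zero differences (none here) and take |d_i|.
|d| = [6, 5, 7, 7, 5, 2, 7, 1]
Step 2: Midrank |d_i| (ties get averaged ranks).
ranks: |6|->5, |5|->3.5, |7|->7, |7|->7, |5|->3.5, |2|->2, |7|->7, |1|->1
Step 3: Attach original signs; sum ranks with positive sign and with negative sign.
W+ = 3.5 = 3.5
W- = 5 + 7 + 7 + 3.5 + 2 + 7 + 1 = 32.5
(Check: W+ + W- = 36 should equal n(n+1)/2 = 36.)
Step 4: Test statistic W = min(W+, W-) = 3.5.
Step 5: Ties in |d|, so use the tie-corrected normal approximation.
        E[W] = n(n+1)/4 = 8*9/4 = 18.
        Tie groups: |d|=5 (t=2), |d|=7 (t=3); sum(t^3 - t) = 30.
        Var[W] = n(n+1)(2n+1)/24 - sum(t^3-t)/48 = 1224/24 - 30/48 = 50.375.
        z = (W - E[W]) / sqrt(Var[W]) = (3.5 - 18) / 7.0975 = -2.0430.
        Two-sided p = 2*Phi(z) = 0.041056.
Step 6: alpha = 0.1. reject H0.

W+ = 3.5, W- = 32.5, W = min = 3.5, p = 0.041056, reject H0.


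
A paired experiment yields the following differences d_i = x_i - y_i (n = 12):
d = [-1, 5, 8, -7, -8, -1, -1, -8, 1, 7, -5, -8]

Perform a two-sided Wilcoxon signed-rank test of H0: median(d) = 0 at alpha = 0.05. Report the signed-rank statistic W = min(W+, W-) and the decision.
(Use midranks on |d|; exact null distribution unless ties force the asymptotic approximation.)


Step 1: Drop any zero differences (none here) and take |d_i|.
|d| = [1, 5, 8, 7, 8, 1, 1, 8, 1, 7, 5, 8]
Step 2: Midrank |d_i| (ties get averaged ranks).
ranks: |1|->2.5, |5|->5.5, |8|->10.5, |7|->7.5, |8|->10.5, |1|->2.5, |1|->2.5, |8|->10.5, |1|->2.5, |7|->7.5, |5|->5.5, |8|->10.5
Step 3: Attach original signs; sum ranks with positive sign and with negative sign.
W+ = 5.5 + 10.5 + 2.5 + 7.5 = 26
W- = 2.5 + 7.5 + 10.5 + 2.5 + 2.5 + 10.5 + 5.5 + 10.5 = 52
(Check: W+ + W- = 78 should equal n(n+1)/2 = 78.)
Step 4: Test statistic W = min(W+, W-) = 26.
Step 5: Ties in |d|, so use the tie-corrected normal approximation.
        E[W] = n(n+1)/4 = 12*13/4 = 39.
        Tie groups: |d|=1 (t=4), |d|=5 (t=2), |d|=7 (t=2), |d|=8 (t=4); sum(t^3 - t) = 132.
        Var[W] = n(n+1)(2n+1)/24 - sum(t^3-t)/48 = 3900/24 - 132/48 = 159.75.
        z = (W - E[W]) / sqrt(Var[W]) = (26 - 39) / 12.6392 = -1.0285.
        Two-sided p = 2*Phi(z) = 0.303694.
Step 6: alpha = 0.05. fail to reject H0.

W+ = 26, W- = 52, W = min = 26, p = 0.303694, fail to reject H0.


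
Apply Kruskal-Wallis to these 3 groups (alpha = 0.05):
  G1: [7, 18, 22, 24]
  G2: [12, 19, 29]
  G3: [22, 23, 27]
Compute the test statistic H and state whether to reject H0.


Step 1: Combine all N = 10 observations and assign midranks.
sorted (value, group, rank): (7,G1,1), (12,G2,2), (18,G1,3), (19,G2,4), (22,G1,5.5), (22,G3,5.5), (23,G3,7), (24,G1,8), (27,G3,9), (29,G2,10)
Step 2: Sum ranks within each group.
R_1 = 17.5 (n_1 = 4)
R_2 = 16 (n_2 = 3)
R_3 = 21.5 (n_3 = 3)
Step 3: H = 12/(N(N+1)) * sum(R_i^2/n_i) - 3(N+1)
     = 12/(10*11) * (17.5^2/4 + 16^2/3 + 21.5^2/3) - 3*11
     = 0.109091 * 315.979 - 33
     = 1.470455.
Step 4: Ties present; correction factor C = 1 - 6/(10^3 - 10) = 0.993939. Corrected H = 1.470455 / 0.993939 = 1.479421.
Step 5: Under H0, H ~ chi^2(2); p-value = 0.477252.
Step 6: alpha = 0.05. fail to reject H0.

H = 1.4794, df = 2, p = 0.477252, fail to reject H0.


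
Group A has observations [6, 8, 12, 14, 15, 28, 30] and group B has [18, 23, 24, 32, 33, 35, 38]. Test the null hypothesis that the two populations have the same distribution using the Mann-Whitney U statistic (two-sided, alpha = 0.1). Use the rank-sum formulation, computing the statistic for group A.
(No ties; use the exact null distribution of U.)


Step 1: Combine and sort all 14 observations; assign midranks.
sorted (value, group): (6,X), (8,X), (12,X), (14,X), (15,X), (18,Y), (23,Y), (24,Y), (28,X), (30,X), (32,Y), (33,Y), (35,Y), (38,Y)
ranks: 6->1, 8->2, 12->3, 14->4, 15->5, 18->6, 23->7, 24->8, 28->9, 30->10, 32->11, 33->12, 35->13, 38->14
Step 2: Rank sum for X: R1 = 1 + 2 + 3 + 4 + 5 + 9 + 10 = 34.
Step 3: U_X = R1 - n1(n1+1)/2 = 34 - 7*8/2 = 34 - 28 = 6.
       U_Y = n1*n2 - U_X = 49 - 6 = 43.
Step 4: No ties, so the exact null distribution of U (based on enumerating the C(14,7) = 3432 equally likely rank assignments) gives the two-sided p-value.
Step 5: p-value = 0.017483; compare to alpha = 0.1. reject H0.

U_X = 6, p = 0.017483, reject H0 at alpha = 0.1.


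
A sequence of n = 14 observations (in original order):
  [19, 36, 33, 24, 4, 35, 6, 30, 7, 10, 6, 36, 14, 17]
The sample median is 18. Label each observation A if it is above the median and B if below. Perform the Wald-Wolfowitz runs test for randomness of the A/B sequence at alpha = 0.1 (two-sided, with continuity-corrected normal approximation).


Step 1: Compute median = 18; label A = above, B = below.
Labels in order: AAAABABABBBABB  (n_A = 7, n_B = 7)
Step 2: Count runs R = 8.
Step 3: Under H0 (random ordering), E[R] = 2*n_A*n_B/(n_A+n_B) + 1 = 2*7*7/14 + 1 = 8.0000.
        Var[R] = 2*n_A*n_B*(2*n_A*n_B - n_A - n_B) / ((n_A+n_B)^2 * (n_A+n_B-1)) = 8232/2548 = 3.2308.
        SD[R] = 1.7974.
Step 4: R = E[R], so z = 0 with no continuity correction.
Step 5: Two-sided p-value via normal approximation = 2*(1 - Phi(|z|)) = 1.000000.
Step 6: alpha = 0.1. fail to reject H0.

R = 8, z = 0.0000, p = 1.000000, fail to reject H0.


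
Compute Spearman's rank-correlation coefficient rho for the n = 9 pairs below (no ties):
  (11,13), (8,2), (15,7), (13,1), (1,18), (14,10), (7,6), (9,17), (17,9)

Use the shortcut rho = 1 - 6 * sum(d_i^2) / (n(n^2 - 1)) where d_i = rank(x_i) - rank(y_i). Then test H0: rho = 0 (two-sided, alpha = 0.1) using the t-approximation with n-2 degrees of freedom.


Step 1: Rank x and y separately (midranks; no ties here).
rank(x): 11->5, 8->3, 15->8, 13->6, 1->1, 14->7, 7->2, 9->4, 17->9
rank(y): 13->7, 2->2, 7->4, 1->1, 18->9, 10->6, 6->3, 17->8, 9->5
Step 2: d_i = R_x(i) - R_y(i); compute d_i^2.
  (5-7)^2=4, (3-2)^2=1, (8-4)^2=16, (6-1)^2=25, (1-9)^2=64, (7-6)^2=1, (2-3)^2=1, (4-8)^2=16, (9-5)^2=16
sum(d^2) = 144.
Step 3: rho = 1 - 6*144 / (9*(9^2 - 1)) = 1 - 864/720 = -0.200000.
Step 4: Under H0, t = rho * sqrt((n-2)/(1-rho^2)) = -0.5401 ~ t(7).
Step 5: Two-sided p-value from the t-distribution with 7 df = 0.605901.
Step 6: alpha = 0.1. fail to reject H0.

rho = -0.2000, p = 0.605901, fail to reject H0 at alpha = 0.1.


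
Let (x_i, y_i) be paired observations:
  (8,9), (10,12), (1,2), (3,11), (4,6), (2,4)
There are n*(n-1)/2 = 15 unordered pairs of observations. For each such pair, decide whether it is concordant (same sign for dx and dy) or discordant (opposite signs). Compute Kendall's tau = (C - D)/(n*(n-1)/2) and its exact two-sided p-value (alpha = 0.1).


Step 1: Enumerate the 15 unordered pairs (i,j) with i<j and classify each by sign(x_j-x_i) * sign(y_j-y_i).
  (1,2):dx=+2,dy=+3->C; (1,3):dx=-7,dy=-7->C; (1,4):dx=-5,dy=+2->D; (1,5):dx=-4,dy=-3->C
  (1,6):dx=-6,dy=-5->C; (2,3):dx=-9,dy=-10->C; (2,4):dx=-7,dy=-1->C; (2,5):dx=-6,dy=-6->C
  (2,6):dx=-8,dy=-8->C; (3,4):dx=+2,dy=+9->C; (3,5):dx=+3,dy=+4->C; (3,6):dx=+1,dy=+2->C
  (4,5):dx=+1,dy=-5->D; (4,6):dx=-1,dy=-7->C; (5,6):dx=-2,dy=-2->C
Step 2: C = 13, D = 2, total pairs = 15.
Step 3: tau = (C - D)/(n(n-1)/2) = (13 - 2)/15 = 0.733333.
Step 4: Exact two-sided p-value (enumerate n! = 720 permutations of y under H0): p = 0.055556.
Step 5: alpha = 0.1. reject H0.

tau_b = 0.7333 (C=13, D=2), p = 0.055556, reject H0.


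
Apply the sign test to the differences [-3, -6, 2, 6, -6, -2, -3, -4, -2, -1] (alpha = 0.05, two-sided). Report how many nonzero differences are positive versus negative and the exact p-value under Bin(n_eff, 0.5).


Step 1: Discard zero differences. Original n = 10; n_eff = number of nonzero differences = 10.
Nonzero differences (with sign): -3, -6, +2, +6, -6, -2, -3, -4, -2, -1
Step 2: Count signs: positive = 2, negative = 8.
Step 3: Under H0: P(positive) = 0.5, so the number of positives S ~ Bin(10, 0.5).
Step 4: Two-sided exact p-value = sum of Bin(10,0.5) probabilities at or below the observed probability = 0.109375.
Step 5: alpha = 0.05. fail to reject H0.

n_eff = 10, pos = 2, neg = 8, p = 0.109375, fail to reject H0.


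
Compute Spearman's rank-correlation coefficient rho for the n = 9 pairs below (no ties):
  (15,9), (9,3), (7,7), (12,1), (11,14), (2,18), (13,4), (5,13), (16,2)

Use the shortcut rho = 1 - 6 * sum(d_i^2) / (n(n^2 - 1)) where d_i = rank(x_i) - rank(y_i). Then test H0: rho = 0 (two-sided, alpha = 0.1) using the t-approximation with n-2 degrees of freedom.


Step 1: Rank x and y separately (midranks; no ties here).
rank(x): 15->8, 9->4, 7->3, 12->6, 11->5, 2->1, 13->7, 5->2, 16->9
rank(y): 9->6, 3->3, 7->5, 1->1, 14->8, 18->9, 4->4, 13->7, 2->2
Step 2: d_i = R_x(i) - R_y(i); compute d_i^2.
  (8-6)^2=4, (4-3)^2=1, (3-5)^2=4, (6-1)^2=25, (5-8)^2=9, (1-9)^2=64, (7-4)^2=9, (2-7)^2=25, (9-2)^2=49
sum(d^2) = 190.
Step 3: rho = 1 - 6*190 / (9*(9^2 - 1)) = 1 - 1140/720 = -0.583333.
Step 4: Under H0, t = rho * sqrt((n-2)/(1-rho^2)) = -1.9001 ~ t(7).
Step 5: Two-sided p-value from the t-distribution with 7 df = 0.099186.
Step 6: alpha = 0.1. reject H0.

rho = -0.5833, p = 0.099186, reject H0 at alpha = 0.1.


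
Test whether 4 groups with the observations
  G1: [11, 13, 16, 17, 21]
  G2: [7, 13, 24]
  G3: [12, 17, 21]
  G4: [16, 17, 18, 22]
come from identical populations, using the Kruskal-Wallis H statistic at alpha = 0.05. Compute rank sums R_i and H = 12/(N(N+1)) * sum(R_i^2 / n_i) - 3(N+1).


Step 1: Combine all N = 15 observations and assign midranks.
sorted (value, group, rank): (7,G2,1), (11,G1,2), (12,G3,3), (13,G1,4.5), (13,G2,4.5), (16,G1,6.5), (16,G4,6.5), (17,G1,9), (17,G3,9), (17,G4,9), (18,G4,11), (21,G1,12.5), (21,G3,12.5), (22,G4,14), (24,G2,15)
Step 2: Sum ranks within each group.
R_1 = 34.5 (n_1 = 5)
R_2 = 20.5 (n_2 = 3)
R_3 = 24.5 (n_3 = 3)
R_4 = 40.5 (n_4 = 4)
Step 3: H = 12/(N(N+1)) * sum(R_i^2/n_i) - 3(N+1)
     = 12/(15*16) * (34.5^2/5 + 20.5^2/3 + 24.5^2/3 + 40.5^2/4) - 3*16
     = 0.050000 * 988.279 - 48
     = 1.413958.
Step 4: Ties present; correction factor C = 1 - 42/(15^3 - 15) = 0.987500. Corrected H = 1.413958 / 0.987500 = 1.431857.
Step 5: Under H0, H ~ chi^2(3); p-value = 0.698085.
Step 6: alpha = 0.05. fail to reject H0.

H = 1.4319, df = 3, p = 0.698085, fail to reject H0.


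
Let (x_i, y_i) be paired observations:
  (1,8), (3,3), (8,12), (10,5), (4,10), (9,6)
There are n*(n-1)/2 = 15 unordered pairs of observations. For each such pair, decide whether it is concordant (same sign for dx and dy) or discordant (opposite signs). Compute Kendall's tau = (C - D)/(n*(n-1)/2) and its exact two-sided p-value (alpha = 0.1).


Step 1: Enumerate the 15 unordered pairs (i,j) with i<j and classify each by sign(x_j-x_i) * sign(y_j-y_i).
  (1,2):dx=+2,dy=-5->D; (1,3):dx=+7,dy=+4->C; (1,4):dx=+9,dy=-3->D; (1,5):dx=+3,dy=+2->C
  (1,6):dx=+8,dy=-2->D; (2,3):dx=+5,dy=+9->C; (2,4):dx=+7,dy=+2->C; (2,5):dx=+1,dy=+7->C
  (2,6):dx=+6,dy=+3->C; (3,4):dx=+2,dy=-7->D; (3,5):dx=-4,dy=-2->C; (3,6):dx=+1,dy=-6->D
  (4,5):dx=-6,dy=+5->D; (4,6):dx=-1,dy=+1->D; (5,6):dx=+5,dy=-4->D
Step 2: C = 7, D = 8, total pairs = 15.
Step 3: tau = (C - D)/(n(n-1)/2) = (7 - 8)/15 = -0.066667.
Step 4: Exact two-sided p-value (enumerate n! = 720 permutations of y under H0): p = 1.000000.
Step 5: alpha = 0.1. fail to reject H0.

tau_b = -0.0667 (C=7, D=8), p = 1.000000, fail to reject H0.


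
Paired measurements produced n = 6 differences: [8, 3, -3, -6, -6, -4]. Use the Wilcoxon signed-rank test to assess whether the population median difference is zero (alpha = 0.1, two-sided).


Step 1: Drop any zero differences (none here) and take |d_i|.
|d| = [8, 3, 3, 6, 6, 4]
Step 2: Midrank |d_i| (ties get averaged ranks).
ranks: |8|->6, |3|->1.5, |3|->1.5, |6|->4.5, |6|->4.5, |4|->3
Step 3: Attach original signs; sum ranks with positive sign and with negative sign.
W+ = 6 + 1.5 = 7.5
W- = 1.5 + 4.5 + 4.5 + 3 = 13.5
(Check: W+ + W- = 21 should equal n(n+1)/2 = 21.)
Step 4: Test statistic W = min(W+, W-) = 7.5.
Step 5: Ties in |d|, so use the tie-corrected normal approximation.
        E[W] = n(n+1)/4 = 6*7/4 = 10.5.
        Tie groups: |d|=3 (t=2), |d|=6 (t=2); sum(t^3 - t) = 12.
        Var[W] = n(n+1)(2n+1)/24 - sum(t^3-t)/48 = 546/24 - 12/48 = 22.5.
        z = (W - E[W]) / sqrt(Var[W]) = (7.5 - 10.5) / 4.7434 = -0.6325.
        Two-sided p = 2*Phi(z) = 0.527089.
Step 6: alpha = 0.1. fail to reject H0.

W+ = 7.5, W- = 13.5, W = min = 7.5, p = 0.527089, fail to reject H0.


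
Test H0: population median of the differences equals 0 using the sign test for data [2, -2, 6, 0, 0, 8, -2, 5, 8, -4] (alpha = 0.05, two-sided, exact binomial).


Step 1: Discard zero differences. Original n = 10; n_eff = number of nonzero differences = 8.
Nonzero differences (with sign): +2, -2, +6, +8, -2, +5, +8, -4
Step 2: Count signs: positive = 5, negative = 3.
Step 3: Under H0: P(positive) = 0.5, so the number of positives S ~ Bin(8, 0.5).
Step 4: Two-sided exact p-value = sum of Bin(8,0.5) probabilities at or below the observed probability = 0.726562.
Step 5: alpha = 0.05. fail to reject H0.

n_eff = 8, pos = 5, neg = 3, p = 0.726562, fail to reject H0.


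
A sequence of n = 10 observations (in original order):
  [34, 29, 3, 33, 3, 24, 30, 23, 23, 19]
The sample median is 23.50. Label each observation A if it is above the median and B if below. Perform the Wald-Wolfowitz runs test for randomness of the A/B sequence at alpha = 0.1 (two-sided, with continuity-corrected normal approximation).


Step 1: Compute median = 23.50; label A = above, B = below.
Labels in order: AABABAABBB  (n_A = 5, n_B = 5)
Step 2: Count runs R = 6.
Step 3: Under H0 (random ordering), E[R] = 2*n_A*n_B/(n_A+n_B) + 1 = 2*5*5/10 + 1 = 6.0000.
        Var[R] = 2*n_A*n_B*(2*n_A*n_B - n_A - n_B) / ((n_A+n_B)^2 * (n_A+n_B-1)) = 2000/900 = 2.2222.
        SD[R] = 1.4907.
Step 4: R = E[R], so z = 0 with no continuity correction.
Step 5: Two-sided p-value via normal approximation = 2*(1 - Phi(|z|)) = 1.000000.
Step 6: alpha = 0.1. fail to reject H0.

R = 6, z = 0.0000, p = 1.000000, fail to reject H0.


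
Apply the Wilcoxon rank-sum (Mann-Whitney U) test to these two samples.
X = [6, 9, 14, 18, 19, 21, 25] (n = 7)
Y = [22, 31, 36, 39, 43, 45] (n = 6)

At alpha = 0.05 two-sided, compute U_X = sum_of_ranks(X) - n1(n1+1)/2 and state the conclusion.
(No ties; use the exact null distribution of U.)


Step 1: Combine and sort all 13 observations; assign midranks.
sorted (value, group): (6,X), (9,X), (14,X), (18,X), (19,X), (21,X), (22,Y), (25,X), (31,Y), (36,Y), (39,Y), (43,Y), (45,Y)
ranks: 6->1, 9->2, 14->3, 18->4, 19->5, 21->6, 22->7, 25->8, 31->9, 36->10, 39->11, 43->12, 45->13
Step 2: Rank sum for X: R1 = 1 + 2 + 3 + 4 + 5 + 6 + 8 = 29.
Step 3: U_X = R1 - n1(n1+1)/2 = 29 - 7*8/2 = 29 - 28 = 1.
       U_Y = n1*n2 - U_X = 42 - 1 = 41.
Step 4: No ties, so the exact null distribution of U (based on enumerating the C(13,7) = 1716 equally likely rank assignments) gives the two-sided p-value.
Step 5: p-value = 0.002331; compare to alpha = 0.05. reject H0.

U_X = 1, p = 0.002331, reject H0 at alpha = 0.05.


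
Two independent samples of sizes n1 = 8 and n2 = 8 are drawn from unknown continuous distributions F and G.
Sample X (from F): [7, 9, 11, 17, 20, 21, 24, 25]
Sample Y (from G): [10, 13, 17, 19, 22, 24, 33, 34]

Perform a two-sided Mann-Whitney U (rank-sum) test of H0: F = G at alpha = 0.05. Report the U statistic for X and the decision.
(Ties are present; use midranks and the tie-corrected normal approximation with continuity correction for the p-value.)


Step 1: Combine and sort all 16 observations; assign midranks.
sorted (value, group): (7,X), (9,X), (10,Y), (11,X), (13,Y), (17,X), (17,Y), (19,Y), (20,X), (21,X), (22,Y), (24,X), (24,Y), (25,X), (33,Y), (34,Y)
ranks: 7->1, 9->2, 10->3, 11->4, 13->5, 17->6.5, 17->6.5, 19->8, 20->9, 21->10, 22->11, 24->12.5, 24->12.5, 25->14, 33->15, 34->16
Step 2: Rank sum for X: R1 = 1 + 2 + 4 + 6.5 + 9 + 10 + 12.5 + 14 = 59.
Step 3: U_X = R1 - n1(n1+1)/2 = 59 - 8*9/2 = 59 - 36 = 23.
       U_Y = n1*n2 - U_X = 64 - 23 = 41.
Step 4: Ties are present, so use the tie-corrected normal approximation (with continuity correction) for the p-value.
Step 5: p-value = 0.371325; compare to alpha = 0.05. fail to reject H0.

U_X = 23, p = 0.371325, fail to reject H0 at alpha = 0.05.


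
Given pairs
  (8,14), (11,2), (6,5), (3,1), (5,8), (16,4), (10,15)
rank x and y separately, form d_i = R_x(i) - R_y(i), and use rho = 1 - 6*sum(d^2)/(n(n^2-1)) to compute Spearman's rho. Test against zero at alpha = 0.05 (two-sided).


Step 1: Rank x and y separately (midranks; no ties here).
rank(x): 8->4, 11->6, 6->3, 3->1, 5->2, 16->7, 10->5
rank(y): 14->6, 2->2, 5->4, 1->1, 8->5, 4->3, 15->7
Step 2: d_i = R_x(i) - R_y(i); compute d_i^2.
  (4-6)^2=4, (6-2)^2=16, (3-4)^2=1, (1-1)^2=0, (2-5)^2=9, (7-3)^2=16, (5-7)^2=4
sum(d^2) = 50.
Step 3: rho = 1 - 6*50 / (7*(7^2 - 1)) = 1 - 300/336 = 0.107143.
Step 4: Under H0, t = rho * sqrt((n-2)/(1-rho^2)) = 0.2410 ~ t(5).
Step 5: Two-sided p-value from the t-distribution with 5 df = 0.819151.
Step 6: alpha = 0.05. fail to reject H0.

rho = 0.1071, p = 0.819151, fail to reject H0 at alpha = 0.05.


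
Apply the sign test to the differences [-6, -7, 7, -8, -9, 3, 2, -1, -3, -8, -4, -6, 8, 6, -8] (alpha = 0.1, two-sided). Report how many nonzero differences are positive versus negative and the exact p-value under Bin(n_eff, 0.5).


Step 1: Discard zero differences. Original n = 15; n_eff = number of nonzero differences = 15.
Nonzero differences (with sign): -6, -7, +7, -8, -9, +3, +2, -1, -3, -8, -4, -6, +8, +6, -8
Step 2: Count signs: positive = 5, negative = 10.
Step 3: Under H0: P(positive) = 0.5, so the number of positives S ~ Bin(15, 0.5).
Step 4: Two-sided exact p-value = sum of Bin(15,0.5) probabilities at or below the observed probability = 0.301758.
Step 5: alpha = 0.1. fail to reject H0.

n_eff = 15, pos = 5, neg = 10, p = 0.301758, fail to reject H0.


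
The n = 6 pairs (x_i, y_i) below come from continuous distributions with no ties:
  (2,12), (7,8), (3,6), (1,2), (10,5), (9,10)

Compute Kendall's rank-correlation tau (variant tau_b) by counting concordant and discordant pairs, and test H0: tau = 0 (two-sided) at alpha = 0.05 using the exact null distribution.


Step 1: Enumerate the 15 unordered pairs (i,j) with i<j and classify each by sign(x_j-x_i) * sign(y_j-y_i).
  (1,2):dx=+5,dy=-4->D; (1,3):dx=+1,dy=-6->D; (1,4):dx=-1,dy=-10->C; (1,5):dx=+8,dy=-7->D
  (1,6):dx=+7,dy=-2->D; (2,3):dx=-4,dy=-2->C; (2,4):dx=-6,dy=-6->C; (2,5):dx=+3,dy=-3->D
  (2,6):dx=+2,dy=+2->C; (3,4):dx=-2,dy=-4->C; (3,5):dx=+7,dy=-1->D; (3,6):dx=+6,dy=+4->C
  (4,5):dx=+9,dy=+3->C; (4,6):dx=+8,dy=+8->C; (5,6):dx=-1,dy=+5->D
Step 2: C = 8, D = 7, total pairs = 15.
Step 3: tau = (C - D)/(n(n-1)/2) = (8 - 7)/15 = 0.066667.
Step 4: Exact two-sided p-value (enumerate n! = 720 permutations of y under H0): p = 1.000000.
Step 5: alpha = 0.05. fail to reject H0.

tau_b = 0.0667 (C=8, D=7), p = 1.000000, fail to reject H0.


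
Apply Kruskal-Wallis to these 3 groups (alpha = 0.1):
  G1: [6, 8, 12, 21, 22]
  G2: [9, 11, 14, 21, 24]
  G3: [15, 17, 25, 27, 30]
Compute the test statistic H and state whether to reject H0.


Step 1: Combine all N = 15 observations and assign midranks.
sorted (value, group, rank): (6,G1,1), (8,G1,2), (9,G2,3), (11,G2,4), (12,G1,5), (14,G2,6), (15,G3,7), (17,G3,8), (21,G1,9.5), (21,G2,9.5), (22,G1,11), (24,G2,12), (25,G3,13), (27,G3,14), (30,G3,15)
Step 2: Sum ranks within each group.
R_1 = 28.5 (n_1 = 5)
R_2 = 34.5 (n_2 = 5)
R_3 = 57 (n_3 = 5)
Step 3: H = 12/(N(N+1)) * sum(R_i^2/n_i) - 3(N+1)
     = 12/(15*16) * (28.5^2/5 + 34.5^2/5 + 57^2/5) - 3*16
     = 0.050000 * 1050.3 - 48
     = 4.515000.
Step 4: Ties present; correction factor C = 1 - 6/(15^3 - 15) = 0.998214. Corrected H = 4.515000 / 0.998214 = 4.523077.
Step 5: Under H0, H ~ chi^2(2); p-value = 0.104190.
Step 6: alpha = 0.1. fail to reject H0.

H = 4.5231, df = 2, p = 0.104190, fail to reject H0.


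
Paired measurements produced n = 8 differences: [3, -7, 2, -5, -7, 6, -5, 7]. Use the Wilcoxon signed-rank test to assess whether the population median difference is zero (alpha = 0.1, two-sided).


Step 1: Drop any zero differences (none here) and take |d_i|.
|d| = [3, 7, 2, 5, 7, 6, 5, 7]
Step 2: Midrank |d_i| (ties get averaged ranks).
ranks: |3|->2, |7|->7, |2|->1, |5|->3.5, |7|->7, |6|->5, |5|->3.5, |7|->7
Step 3: Attach original signs; sum ranks with positive sign and with negative sign.
W+ = 2 + 1 + 5 + 7 = 15
W- = 7 + 3.5 + 7 + 3.5 = 21
(Check: W+ + W- = 36 should equal n(n+1)/2 = 36.)
Step 4: Test statistic W = min(W+, W-) = 15.
Step 5: Ties in |d|, so use the tie-corrected normal approximation.
        E[W] = n(n+1)/4 = 8*9/4 = 18.
        Tie groups: |d|=5 (t=2), |d|=7 (t=3); sum(t^3 - t) = 30.
        Var[W] = n(n+1)(2n+1)/24 - sum(t^3-t)/48 = 1224/24 - 30/48 = 50.375.
        z = (W - E[W]) / sqrt(Var[W]) = (15 - 18) / 7.0975 = -0.4227.
        Two-sided p = 2*Phi(z) = 0.672527.
Step 6: alpha = 0.1. fail to reject H0.

W+ = 15, W- = 21, W = min = 15, p = 0.672527, fail to reject H0.


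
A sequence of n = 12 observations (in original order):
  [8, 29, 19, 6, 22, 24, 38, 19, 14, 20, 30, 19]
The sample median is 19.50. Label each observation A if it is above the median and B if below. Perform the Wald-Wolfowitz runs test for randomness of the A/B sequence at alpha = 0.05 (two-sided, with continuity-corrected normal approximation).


Step 1: Compute median = 19.50; label A = above, B = below.
Labels in order: BABBAAABBAAB  (n_A = 6, n_B = 6)
Step 2: Count runs R = 7.
Step 3: Under H0 (random ordering), E[R] = 2*n_A*n_B/(n_A+n_B) + 1 = 2*6*6/12 + 1 = 7.0000.
        Var[R] = 2*n_A*n_B*(2*n_A*n_B - n_A - n_B) / ((n_A+n_B)^2 * (n_A+n_B-1)) = 4320/1584 = 2.7273.
        SD[R] = 1.6514.
Step 4: R = E[R], so z = 0 with no continuity correction.
Step 5: Two-sided p-value via normal approximation = 2*(1 - Phi(|z|)) = 1.000000.
Step 6: alpha = 0.05. fail to reject H0.

R = 7, z = 0.0000, p = 1.000000, fail to reject H0.
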